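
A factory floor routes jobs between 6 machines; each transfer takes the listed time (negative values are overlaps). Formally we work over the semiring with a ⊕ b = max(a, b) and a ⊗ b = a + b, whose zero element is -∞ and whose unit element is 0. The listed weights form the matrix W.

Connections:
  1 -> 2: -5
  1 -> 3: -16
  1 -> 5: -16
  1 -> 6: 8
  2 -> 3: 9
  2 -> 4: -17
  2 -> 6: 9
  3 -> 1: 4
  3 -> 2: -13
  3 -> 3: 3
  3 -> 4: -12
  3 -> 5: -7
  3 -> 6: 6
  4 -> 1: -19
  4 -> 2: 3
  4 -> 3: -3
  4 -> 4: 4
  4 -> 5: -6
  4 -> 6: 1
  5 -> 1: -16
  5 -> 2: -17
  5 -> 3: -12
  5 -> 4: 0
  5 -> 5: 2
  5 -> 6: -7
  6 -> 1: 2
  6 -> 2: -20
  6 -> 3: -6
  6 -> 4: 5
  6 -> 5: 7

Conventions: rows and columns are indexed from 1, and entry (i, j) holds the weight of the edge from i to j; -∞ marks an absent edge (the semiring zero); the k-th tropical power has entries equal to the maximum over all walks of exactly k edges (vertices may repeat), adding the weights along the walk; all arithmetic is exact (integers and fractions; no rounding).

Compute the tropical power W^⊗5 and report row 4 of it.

W^⊗2:
  [10, -12, 4, 13, 15, 4]
  [13, -4, 12, 14, 16, 15]
  [8, -1, 6, 11, 13, 12]
  [3, 7, 12, 8, 8, 12]
  [-5, 3, -3, 4, 4, 1]
  [-2, 8, 2, 9, 9, 10]
W^⊗3:
  [8, 16, 10, 17, 17, 18]
  [17, 17, 15, 20, 22, 21]
  [14, 14, 9, 17, 19, 16]
  [16, 11, 16, 17, 19, 18]
  [3, 7, 12, 8, 8, 12]
  [12, 12, 17, 15, 17, 17]
W^⊗4:
  [20, 20, 25, 23, 25, 25]
  [23, 23, 26, 26, 28, 26]
  [18, 20, 23, 21, 23, 23]
  [20, 20, 20, 23, 25, 24]
  [16, 11, 16, 17, 19, 18]
  [21, 18, 21, 22, 24, 23]
W^⊗5:
  [29, 26, 29, 30, 32, 31]
  [30, 29, 32, 31, 33, 32]
  [27, 24, 29, 28, 30, 29]
  [26, 26, 29, 29, 31, 29]
  [20, 20, 20, 23, 25, 24]
  [25, 25, 27, 28, 30, 29]
Answer: row 4 of W^⊗5 = [26, 26, 29, 29, 31, 29]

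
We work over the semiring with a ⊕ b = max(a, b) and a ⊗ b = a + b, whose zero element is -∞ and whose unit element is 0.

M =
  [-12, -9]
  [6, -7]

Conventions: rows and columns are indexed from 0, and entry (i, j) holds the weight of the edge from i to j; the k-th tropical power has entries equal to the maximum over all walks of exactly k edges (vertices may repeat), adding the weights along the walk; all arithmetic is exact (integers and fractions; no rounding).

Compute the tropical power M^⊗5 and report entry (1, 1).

M^⊗2:
  [-3, -16]
  [-1, -3]
M^⊗3:
  [-10, -12]
  [3, -10]
M^⊗4:
  [-6, -19]
  [-4, -6]
M^⊗5:
  [-13, -15]
  [0, -13]
Key observation: the optimum is the walk 1->0->1->0->1->1, with weight 6 + (-9) + 6 + (-9) + (-7) = -13.
Optimal value attained by: walk 1->0->1->0->1->1.
Answer: (M^⊗5)[1][1] = -13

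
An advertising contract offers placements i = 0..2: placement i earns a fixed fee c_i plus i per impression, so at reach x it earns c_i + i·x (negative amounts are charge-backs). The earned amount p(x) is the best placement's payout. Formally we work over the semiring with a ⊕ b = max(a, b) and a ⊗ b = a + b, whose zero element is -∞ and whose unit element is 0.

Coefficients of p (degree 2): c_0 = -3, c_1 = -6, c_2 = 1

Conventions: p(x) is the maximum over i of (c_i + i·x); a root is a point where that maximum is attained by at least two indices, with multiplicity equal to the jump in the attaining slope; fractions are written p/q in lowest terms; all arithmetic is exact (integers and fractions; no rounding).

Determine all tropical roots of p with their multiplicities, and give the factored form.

hull edge (i=0, c=-3) to (i=2, c=1): slope 2, span 2
Factored form: p(x) = 1 ⊗ (x ⊕ (-2)) ⊗ (x ⊕ (-2))
Answer: roots = -2 (mult 2)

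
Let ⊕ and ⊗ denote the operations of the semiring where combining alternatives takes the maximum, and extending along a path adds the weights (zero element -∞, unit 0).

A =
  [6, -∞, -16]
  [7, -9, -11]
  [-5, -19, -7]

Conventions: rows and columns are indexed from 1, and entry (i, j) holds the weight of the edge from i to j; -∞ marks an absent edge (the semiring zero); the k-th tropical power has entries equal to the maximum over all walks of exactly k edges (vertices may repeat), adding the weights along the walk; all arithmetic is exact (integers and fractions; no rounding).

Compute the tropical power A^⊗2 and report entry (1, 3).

A^⊗2:
  [12, -35, -10]
  [13, -18, -9]
  [1, -26, -14]
Key observation: the optimum is the walk 1->1->3, with weight 6 + (-16) = -10.
Optimal value attained by: walk 1->1->3.
Answer: (A^⊗2)[1][3] = -10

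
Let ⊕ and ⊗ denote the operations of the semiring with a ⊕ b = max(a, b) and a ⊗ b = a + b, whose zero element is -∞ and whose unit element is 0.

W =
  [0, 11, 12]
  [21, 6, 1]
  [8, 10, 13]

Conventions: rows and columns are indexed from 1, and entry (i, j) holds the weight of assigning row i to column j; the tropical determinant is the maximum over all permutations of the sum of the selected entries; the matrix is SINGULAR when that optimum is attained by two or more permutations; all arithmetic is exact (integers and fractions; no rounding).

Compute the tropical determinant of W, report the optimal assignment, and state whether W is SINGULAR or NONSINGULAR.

σ = (1, 2, 3): 0 + 6 + 13 = 19
σ = (1, 3, 2): 0 + 1 + 10 = 11
σ = (2, 1, 3): 11 + 21 + 13 = 45
σ = (2, 3, 1): 11 + 1 + 8 = 20
σ = (3, 1, 2): 12 + 21 + 10 = 43
σ = (3, 2, 1): 12 + 6 + 8 = 26
Optimal value attained by: σ = (2, 1, 3).
Answer: det⊕(W) = 45; verdict: NONSINGULAR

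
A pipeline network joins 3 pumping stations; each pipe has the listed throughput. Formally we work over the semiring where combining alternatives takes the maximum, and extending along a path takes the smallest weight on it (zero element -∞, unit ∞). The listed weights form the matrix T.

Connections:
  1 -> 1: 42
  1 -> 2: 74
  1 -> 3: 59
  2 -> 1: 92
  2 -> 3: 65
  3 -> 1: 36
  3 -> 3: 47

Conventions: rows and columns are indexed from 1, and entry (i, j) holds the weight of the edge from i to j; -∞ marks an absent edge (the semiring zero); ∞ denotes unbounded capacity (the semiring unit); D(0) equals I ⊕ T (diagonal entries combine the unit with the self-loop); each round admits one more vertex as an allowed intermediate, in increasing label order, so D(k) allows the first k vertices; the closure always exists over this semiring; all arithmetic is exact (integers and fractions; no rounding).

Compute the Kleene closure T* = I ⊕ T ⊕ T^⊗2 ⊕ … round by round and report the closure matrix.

D(0):
  [∞, 74, 59]
  [92, ∞, 65]
  [36, -∞, ∞]
D(1):
  [∞, 74, 59]
  [92, ∞, 65]
  [36, 36, ∞]
D(2):
  [∞, 74, 65]
  [92, ∞, 65]
  [36, 36, ∞]
D(3):
  [∞, 74, 65]
  [92, ∞, 65]
  [36, 36, ∞]
Answer: T* = [[∞, 74, 65], [92, ∞, 65], [36, 36, ∞]]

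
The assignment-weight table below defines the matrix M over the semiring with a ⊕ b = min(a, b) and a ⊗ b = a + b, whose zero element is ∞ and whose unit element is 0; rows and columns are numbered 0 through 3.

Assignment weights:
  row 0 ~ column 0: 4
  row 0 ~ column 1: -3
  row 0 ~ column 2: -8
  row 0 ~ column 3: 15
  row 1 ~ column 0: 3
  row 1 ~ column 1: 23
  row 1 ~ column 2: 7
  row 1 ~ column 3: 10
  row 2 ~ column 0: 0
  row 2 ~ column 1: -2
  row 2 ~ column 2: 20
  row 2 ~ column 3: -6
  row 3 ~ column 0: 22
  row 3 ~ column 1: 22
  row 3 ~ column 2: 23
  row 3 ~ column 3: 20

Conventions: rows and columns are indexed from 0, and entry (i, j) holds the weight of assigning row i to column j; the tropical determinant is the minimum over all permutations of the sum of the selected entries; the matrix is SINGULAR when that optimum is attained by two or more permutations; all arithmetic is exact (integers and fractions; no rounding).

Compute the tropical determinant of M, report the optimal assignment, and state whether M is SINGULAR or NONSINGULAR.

σ = (0, 1, 2, 3): 4 + 23 + 20 + 20 = 67
σ = (0, 1, 3, 2): 4 + 23 + (-6) + 23 = 44
σ = (0, 2, 1, 3): 4 + 7 + (-2) + 20 = 29
σ = (0, 2, 3, 1): 4 + 7 + (-6) + 22 = 27
σ = (0, 3, 1, 2): 4 + 10 + (-2) + 23 = 35
σ = (0, 3, 2, 1): 4 + 10 + 20 + 22 = 56
σ = (1, 0, 2, 3): (-3) + 3 + 20 + 20 = 40
σ = (1, 0, 3, 2): (-3) + 3 + (-6) + 23 = 17
σ = (1, 2, 0, 3): (-3) + 7 + 0 + 20 = 24
σ = (1, 2, 3, 0): (-3) + 7 + (-6) + 22 = 20
σ = (1, 3, 0, 2): (-3) + 10 + 0 + 23 = 30
σ = (1, 3, 2, 0): (-3) + 10 + 20 + 22 = 49
σ = (2, 0, 1, 3): (-8) + 3 + (-2) + 20 = 13
σ = (2, 0, 3, 1): (-8) + 3 + (-6) + 22 = 11
σ = (2, 1, 0, 3): (-8) + 23 + 0 + 20 = 35
σ = (2, 1, 3, 0): (-8) + 23 + (-6) + 22 = 31
σ = (2, 3, 0, 1): (-8) + 10 + 0 + 22 = 24
σ = (2, 3, 1, 0): (-8) + 10 + (-2) + 22 = 22
σ = (3, 0, 1, 2): 15 + 3 + (-2) + 23 = 39
σ = (3, 0, 2, 1): 15 + 3 + 20 + 22 = 60
σ = (3, 1, 0, 2): 15 + 23 + 0 + 23 = 61
σ = (3, 1, 2, 0): 15 + 23 + 20 + 22 = 80
σ = (3, 2, 0, 1): 15 + 7 + 0 + 22 = 44
σ = (3, 2, 1, 0): 15 + 7 + (-2) + 22 = 42
Optimal value attained by: σ = (2, 0, 3, 1).
Answer: det⊕(M) = 11; verdict: NONSINGULAR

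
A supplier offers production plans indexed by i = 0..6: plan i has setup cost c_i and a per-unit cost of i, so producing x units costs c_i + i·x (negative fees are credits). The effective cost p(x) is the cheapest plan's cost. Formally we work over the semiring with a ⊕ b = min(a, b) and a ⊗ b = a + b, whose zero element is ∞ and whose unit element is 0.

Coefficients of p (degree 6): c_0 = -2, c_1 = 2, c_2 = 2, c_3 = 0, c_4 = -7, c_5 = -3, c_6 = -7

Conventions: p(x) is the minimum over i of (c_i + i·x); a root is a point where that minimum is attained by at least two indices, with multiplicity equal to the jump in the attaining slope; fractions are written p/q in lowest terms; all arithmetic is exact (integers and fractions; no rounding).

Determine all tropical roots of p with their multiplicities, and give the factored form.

hull edge (i=0, c=-2) to (i=4, c=-7): slope -5/4, span 4
hull edge (i=4, c=-7) to (i=6, c=-7): slope 0, span 2
Factored form: p(x) = -7 ⊗ (x ⊕ 0) ⊗ (x ⊕ 0) ⊗ (x ⊕ 5/4) ⊗ (x ⊕ 5/4) ⊗ (x ⊕ 5/4) ⊗ (x ⊕ 5/4)
Answer: roots = 0 (mult 2), 5/4 (mult 4)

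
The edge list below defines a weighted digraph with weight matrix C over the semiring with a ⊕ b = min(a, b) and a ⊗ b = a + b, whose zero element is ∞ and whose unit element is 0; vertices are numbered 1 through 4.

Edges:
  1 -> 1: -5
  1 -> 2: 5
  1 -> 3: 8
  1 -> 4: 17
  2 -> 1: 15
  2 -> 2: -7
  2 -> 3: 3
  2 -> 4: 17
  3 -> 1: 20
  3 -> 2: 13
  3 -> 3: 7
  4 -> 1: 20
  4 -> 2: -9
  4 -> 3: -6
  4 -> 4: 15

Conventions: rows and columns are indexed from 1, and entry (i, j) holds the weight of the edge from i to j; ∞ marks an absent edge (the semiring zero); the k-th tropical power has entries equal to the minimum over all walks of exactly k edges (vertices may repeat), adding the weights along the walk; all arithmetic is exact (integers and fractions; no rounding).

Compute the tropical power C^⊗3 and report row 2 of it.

C^⊗2:
  [-10, -2, 3, 12]
  [8, -14, -4, 10]
  [15, 6, 14, 30]
  [6, -16, -6, 8]
C^⊗3:
  [-15, -9, -2, 7]
  [1, -21, -11, 3]
  [10, -1, 9, 23]
  [-1, -23, -13, 1]
Answer: row 2 of C^⊗3 = [1, -21, -11, 3]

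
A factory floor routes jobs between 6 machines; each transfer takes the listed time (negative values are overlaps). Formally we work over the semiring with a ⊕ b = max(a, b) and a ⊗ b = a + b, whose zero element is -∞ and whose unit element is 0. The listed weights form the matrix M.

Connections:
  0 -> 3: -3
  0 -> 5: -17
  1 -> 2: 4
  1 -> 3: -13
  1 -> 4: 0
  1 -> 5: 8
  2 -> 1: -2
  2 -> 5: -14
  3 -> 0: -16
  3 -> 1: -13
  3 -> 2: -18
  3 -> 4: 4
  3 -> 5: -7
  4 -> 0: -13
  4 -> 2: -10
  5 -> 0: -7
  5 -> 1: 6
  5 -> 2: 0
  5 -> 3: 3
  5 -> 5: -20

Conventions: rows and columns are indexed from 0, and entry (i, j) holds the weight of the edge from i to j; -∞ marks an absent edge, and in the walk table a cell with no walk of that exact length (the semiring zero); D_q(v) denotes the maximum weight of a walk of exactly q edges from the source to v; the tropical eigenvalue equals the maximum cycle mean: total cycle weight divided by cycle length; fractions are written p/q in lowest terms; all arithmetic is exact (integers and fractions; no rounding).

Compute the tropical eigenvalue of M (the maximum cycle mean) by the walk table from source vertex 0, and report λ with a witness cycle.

q=0: [0, -∞, -∞, -∞, -∞, -∞]
q=1: [-∞, -∞, -∞, -3, -∞, -17]
q=2: [-19, -11, -17, -14, 1, -10]
q=3: [-12, -4, -7, -7, -10, -3]
q=4: [-10, 3, 0, 0, -3, 4]
q=5: [-3, 10, 7, 7, 4, 11]
q=6: [4, 17, 14, 14, 11, 18]
Optimal cycle mean attained by: cycle 1->5->1, total 8 + 6, length 2.
Answer: λ = 7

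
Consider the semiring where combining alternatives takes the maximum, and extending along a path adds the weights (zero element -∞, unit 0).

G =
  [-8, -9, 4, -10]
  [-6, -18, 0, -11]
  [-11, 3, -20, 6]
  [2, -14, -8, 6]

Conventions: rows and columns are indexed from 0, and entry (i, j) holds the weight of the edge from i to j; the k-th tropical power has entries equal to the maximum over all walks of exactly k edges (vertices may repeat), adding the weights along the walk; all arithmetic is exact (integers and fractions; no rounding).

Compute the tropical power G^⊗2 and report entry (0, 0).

G^⊗2:
  [-7, 7, -4, 10]
  [-9, 3, -2, 6]
  [8, -8, 3, 12]
  [8, -5, 6, 12]
Key observation: the optimum is the walk 0->2->0, with weight 4 + (-11) = -7.
Optimal value attained by: walk 0->2->0.
Answer: (G^⊗2)[0][0] = -7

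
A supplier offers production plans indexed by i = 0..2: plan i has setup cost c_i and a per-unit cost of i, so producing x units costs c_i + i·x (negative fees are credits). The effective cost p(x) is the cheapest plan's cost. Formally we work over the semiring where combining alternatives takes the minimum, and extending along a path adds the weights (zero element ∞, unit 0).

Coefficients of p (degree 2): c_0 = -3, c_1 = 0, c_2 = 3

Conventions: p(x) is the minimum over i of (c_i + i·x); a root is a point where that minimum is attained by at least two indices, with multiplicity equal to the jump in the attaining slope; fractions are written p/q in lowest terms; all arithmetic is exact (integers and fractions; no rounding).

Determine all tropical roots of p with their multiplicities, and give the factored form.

hull edge (i=0, c=-3) to (i=2, c=3): slope 3, span 2
Factored form: p(x) = 3 ⊗ (x ⊕ (-3)) ⊗ (x ⊕ (-3))
Answer: roots = -3 (mult 2)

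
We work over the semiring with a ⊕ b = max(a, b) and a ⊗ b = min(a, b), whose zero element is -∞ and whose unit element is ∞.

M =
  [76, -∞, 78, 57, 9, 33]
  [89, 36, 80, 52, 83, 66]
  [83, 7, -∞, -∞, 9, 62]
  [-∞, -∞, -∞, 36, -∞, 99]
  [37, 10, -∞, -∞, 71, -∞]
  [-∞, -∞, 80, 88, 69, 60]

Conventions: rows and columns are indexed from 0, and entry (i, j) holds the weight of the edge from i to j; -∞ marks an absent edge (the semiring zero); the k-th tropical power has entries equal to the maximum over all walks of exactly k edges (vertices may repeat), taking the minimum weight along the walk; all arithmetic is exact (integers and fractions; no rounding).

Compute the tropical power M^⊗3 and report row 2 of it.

M^⊗2:
  [78, 9, 76, 57, 33, 62]
  [80, 36, 78, 66, 71, 62]
  [76, 9, 78, 62, 62, 60]
  [-∞, -∞, 80, 88, 69, 60]
  [37, 10, 37, 37, 71, 33]
  [80, 10, 60, 60, 69, 88]
M^⊗3:
  [76, 10, 78, 62, 62, 62]
  [78, 36, 78, 62, 71, 66]
  [78, 10, 76, 60, 62, 62]
  [80, 10, 60, 60, 69, 88]
  [37, 10, 37, 37, 71, 37]
  [76, 10, 80, 88, 69, 60]
Answer: row 2 of M^⊗3 = [78, 10, 76, 60, 62, 62]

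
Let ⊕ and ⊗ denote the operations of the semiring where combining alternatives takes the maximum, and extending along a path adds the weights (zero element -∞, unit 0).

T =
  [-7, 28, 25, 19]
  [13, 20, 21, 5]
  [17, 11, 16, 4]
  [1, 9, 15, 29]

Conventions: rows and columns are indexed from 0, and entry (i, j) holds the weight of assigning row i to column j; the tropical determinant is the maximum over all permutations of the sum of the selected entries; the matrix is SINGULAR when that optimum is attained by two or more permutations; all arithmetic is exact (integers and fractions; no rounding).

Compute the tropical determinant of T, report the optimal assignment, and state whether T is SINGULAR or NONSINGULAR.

σ = (0, 1, 2, 3): (-7) + 20 + 16 + 29 = 58
σ = (0, 1, 3, 2): (-7) + 20 + 4 + 15 = 32
σ = (0, 2, 1, 3): (-7) + 21 + 11 + 29 = 54
σ = (0, 2, 3, 1): (-7) + 21 + 4 + 9 = 27
σ = (0, 3, 1, 2): (-7) + 5 + 11 + 15 = 24
σ = (0, 3, 2, 1): (-7) + 5 + 16 + 9 = 23
σ = (1, 0, 2, 3): 28 + 13 + 16 + 29 = 86
σ = (1, 0, 3, 2): 28 + 13 + 4 + 15 = 60
σ = (1, 2, 0, 3): 28 + 21 + 17 + 29 = 95
σ = (1, 2, 3, 0): 28 + 21 + 4 + 1 = 54
σ = (1, 3, 0, 2): 28 + 5 + 17 + 15 = 65
σ = (1, 3, 2, 0): 28 + 5 + 16 + 1 = 50
σ = (2, 0, 1, 3): 25 + 13 + 11 + 29 = 78
σ = (2, 0, 3, 1): 25 + 13 + 4 + 9 = 51
σ = (2, 1, 0, 3): 25 + 20 + 17 + 29 = 91
σ = (2, 1, 3, 0): 25 + 20 + 4 + 1 = 50
σ = (2, 3, 0, 1): 25 + 5 + 17 + 9 = 56
σ = (2, 3, 1, 0): 25 + 5 + 11 + 1 = 42
σ = (3, 0, 1, 2): 19 + 13 + 11 + 15 = 58
σ = (3, 0, 2, 1): 19 + 13 + 16 + 9 = 57
σ = (3, 1, 0, 2): 19 + 20 + 17 + 15 = 71
σ = (3, 1, 2, 0): 19 + 20 + 16 + 1 = 56
σ = (3, 2, 0, 1): 19 + 21 + 17 + 9 = 66
σ = (3, 2, 1, 0): 19 + 21 + 11 + 1 = 52
Optimal value attained by: σ = (1, 2, 0, 3).
Answer: det⊕(T) = 95; verdict: NONSINGULAR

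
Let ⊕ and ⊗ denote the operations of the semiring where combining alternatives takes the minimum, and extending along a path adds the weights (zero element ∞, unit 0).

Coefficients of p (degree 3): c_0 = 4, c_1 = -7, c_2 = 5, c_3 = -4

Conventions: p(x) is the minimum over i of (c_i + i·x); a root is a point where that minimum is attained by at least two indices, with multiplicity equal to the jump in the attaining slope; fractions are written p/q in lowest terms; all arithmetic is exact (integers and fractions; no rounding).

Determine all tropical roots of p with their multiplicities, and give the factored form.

hull edge (i=0, c=4) to (i=1, c=-7): slope -11, span 1
hull edge (i=1, c=-7) to (i=3, c=-4): slope 3/2, span 2
Factored form: p(x) = -4 ⊗ (x ⊕ (-3/2)) ⊗ (x ⊕ (-3/2)) ⊗ (x ⊕ 11)
Answer: roots = -3/2 (mult 2), 11 (mult 1)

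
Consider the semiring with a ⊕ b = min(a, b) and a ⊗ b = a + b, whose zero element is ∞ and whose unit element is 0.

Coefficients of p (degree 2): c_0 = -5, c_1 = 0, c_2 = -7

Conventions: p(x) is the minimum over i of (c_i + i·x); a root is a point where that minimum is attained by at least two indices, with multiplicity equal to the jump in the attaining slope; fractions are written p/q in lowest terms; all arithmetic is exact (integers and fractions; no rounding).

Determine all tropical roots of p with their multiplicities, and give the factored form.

hull edge (i=0, c=-5) to (i=2, c=-7): slope -1, span 2
Factored form: p(x) = -7 ⊗ (x ⊕ 1) ⊗ (x ⊕ 1)
Answer: roots = 1 (mult 2)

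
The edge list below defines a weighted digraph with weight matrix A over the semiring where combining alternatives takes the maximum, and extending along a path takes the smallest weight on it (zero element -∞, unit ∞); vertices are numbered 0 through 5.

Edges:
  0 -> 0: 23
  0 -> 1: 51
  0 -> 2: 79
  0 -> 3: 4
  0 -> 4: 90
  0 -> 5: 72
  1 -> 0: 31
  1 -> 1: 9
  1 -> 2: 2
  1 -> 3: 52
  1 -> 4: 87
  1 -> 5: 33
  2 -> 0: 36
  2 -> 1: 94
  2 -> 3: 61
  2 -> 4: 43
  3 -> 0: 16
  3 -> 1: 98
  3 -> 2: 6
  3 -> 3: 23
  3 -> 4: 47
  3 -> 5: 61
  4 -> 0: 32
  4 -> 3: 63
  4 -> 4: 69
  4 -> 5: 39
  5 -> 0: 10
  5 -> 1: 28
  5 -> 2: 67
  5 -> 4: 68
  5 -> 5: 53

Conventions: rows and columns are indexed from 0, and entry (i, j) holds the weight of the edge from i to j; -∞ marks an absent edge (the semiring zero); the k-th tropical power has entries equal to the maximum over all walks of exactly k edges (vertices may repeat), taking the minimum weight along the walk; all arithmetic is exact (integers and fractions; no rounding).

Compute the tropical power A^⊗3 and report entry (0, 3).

A^⊗2:
  [36, 79, 67, 63, 69, 53]
  [32, 52, 33, 63, 69, 52]
  [32, 61, 36, 52, 87, 61]
  [32, 28, 61, 52, 87, 53]
  [32, 63, 39, 63, 69, 61]
  [36, 67, 53, 63, 68, 53]
A^⊗3:
  [36, 67, 53, 63, 79, 61]
  [33, 63, 52, 63, 69, 61]
  [36, 52, 61, 63, 69, 53]
  [36, 61, 53, 63, 69, 53]
  [36, 63, 61, 63, 69, 61]
  [36, 63, 53, 63, 68, 61]
Key observation: the optimum is the walk 0->4->4->3, with weight 90 min 69 min 63 = 63.
Optimal value attained by: walk 0->4->4->3.
Answer: (A^⊗3)[0][3] = 63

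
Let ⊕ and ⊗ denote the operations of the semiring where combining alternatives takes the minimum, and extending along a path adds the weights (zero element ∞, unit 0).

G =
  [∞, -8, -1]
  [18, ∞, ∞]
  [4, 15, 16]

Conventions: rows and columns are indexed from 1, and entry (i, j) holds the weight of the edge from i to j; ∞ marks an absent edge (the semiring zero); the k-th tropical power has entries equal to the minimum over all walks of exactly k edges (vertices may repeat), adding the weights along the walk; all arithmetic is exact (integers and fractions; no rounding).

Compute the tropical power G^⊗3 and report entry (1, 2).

G^⊗2:
  [3, 14, 15]
  [∞, 10, 17]
  [20, -4, 3]
G^⊗3:
  [19, -5, 2]
  [21, 32, 33]
  [7, 12, 19]
Key observation: the optimum is the walk 1->3->1->2, with weight (-1) + 4 + (-8) = -5.
Optimal value attained by: walk 1->3->1->2.
Answer: (G^⊗3)[1][2] = -5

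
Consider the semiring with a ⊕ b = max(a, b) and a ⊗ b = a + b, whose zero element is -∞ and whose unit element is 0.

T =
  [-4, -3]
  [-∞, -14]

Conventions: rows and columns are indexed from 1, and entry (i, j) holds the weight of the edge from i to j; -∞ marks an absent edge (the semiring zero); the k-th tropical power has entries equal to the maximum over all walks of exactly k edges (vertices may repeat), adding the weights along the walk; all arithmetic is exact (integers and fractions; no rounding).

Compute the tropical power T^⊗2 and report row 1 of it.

T^⊗2:
  [-8, -7]
  [-∞, -28]
Answer: row 1 of T^⊗2 = [-8, -7]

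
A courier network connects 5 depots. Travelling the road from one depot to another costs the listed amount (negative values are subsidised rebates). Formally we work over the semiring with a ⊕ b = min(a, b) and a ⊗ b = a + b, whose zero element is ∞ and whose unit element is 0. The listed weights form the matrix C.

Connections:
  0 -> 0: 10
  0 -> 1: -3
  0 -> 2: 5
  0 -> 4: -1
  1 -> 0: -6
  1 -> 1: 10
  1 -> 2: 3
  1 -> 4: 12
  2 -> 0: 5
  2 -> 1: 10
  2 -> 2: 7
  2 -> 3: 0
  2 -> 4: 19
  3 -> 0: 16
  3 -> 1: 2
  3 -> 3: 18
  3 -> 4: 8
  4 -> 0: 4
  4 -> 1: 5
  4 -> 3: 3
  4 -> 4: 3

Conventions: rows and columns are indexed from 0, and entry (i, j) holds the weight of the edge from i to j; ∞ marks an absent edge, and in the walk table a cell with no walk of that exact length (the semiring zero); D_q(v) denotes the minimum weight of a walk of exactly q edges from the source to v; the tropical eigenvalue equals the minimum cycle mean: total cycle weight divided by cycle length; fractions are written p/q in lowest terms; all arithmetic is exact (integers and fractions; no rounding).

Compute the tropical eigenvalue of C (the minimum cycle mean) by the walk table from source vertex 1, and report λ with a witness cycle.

q=0: [∞, 0, ∞, ∞, ∞]
q=1: [-6, 10, 3, ∞, 12]
q=2: [4, -9, -1, 3, -7]
q=3: [-15, -2, -6, -4, -4]
q=4: [-8, -18, -10, -6, -16]
q=5: [-24, -11, -15, -13, -13]
Optimal cycle mean attained by: cycle 0->1->0, total (-3) + (-6), length 2.
Answer: λ = -9/2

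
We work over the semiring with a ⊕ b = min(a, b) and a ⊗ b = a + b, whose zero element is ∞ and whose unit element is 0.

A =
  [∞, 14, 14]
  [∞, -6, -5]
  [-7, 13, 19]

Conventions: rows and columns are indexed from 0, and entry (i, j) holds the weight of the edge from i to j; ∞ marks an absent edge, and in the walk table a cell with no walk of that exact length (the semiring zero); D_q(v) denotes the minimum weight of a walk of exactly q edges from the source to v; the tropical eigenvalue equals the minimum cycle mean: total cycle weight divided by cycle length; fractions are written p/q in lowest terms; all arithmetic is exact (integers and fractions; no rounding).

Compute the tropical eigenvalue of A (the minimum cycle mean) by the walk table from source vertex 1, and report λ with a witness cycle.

q=0: [∞, 0, ∞]
q=1: [∞, -6, -5]
q=2: [-12, -12, -11]
q=3: [-18, -18, -17]
Optimal cycle mean attained by: cycle 1->1, total (-6), length 1.
Answer: λ = -6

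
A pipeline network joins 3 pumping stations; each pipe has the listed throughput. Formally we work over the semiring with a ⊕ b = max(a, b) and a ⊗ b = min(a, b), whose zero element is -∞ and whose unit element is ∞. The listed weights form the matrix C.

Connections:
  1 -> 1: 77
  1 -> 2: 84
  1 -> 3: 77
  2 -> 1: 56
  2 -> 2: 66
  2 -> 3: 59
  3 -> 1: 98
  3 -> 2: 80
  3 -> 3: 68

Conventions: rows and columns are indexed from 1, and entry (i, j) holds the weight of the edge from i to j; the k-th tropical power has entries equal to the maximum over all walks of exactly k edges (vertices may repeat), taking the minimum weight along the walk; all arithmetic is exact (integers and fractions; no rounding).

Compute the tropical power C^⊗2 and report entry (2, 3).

C^⊗2:
  [77, 77, 77]
  [59, 66, 59]
  [77, 84, 77]
Key observation: the optimum is the walk 2->2->3, with weight 66 min 59 = 59.
Optimal value attained by: walk 2->2->3.
Answer: (C^⊗2)[2][3] = 59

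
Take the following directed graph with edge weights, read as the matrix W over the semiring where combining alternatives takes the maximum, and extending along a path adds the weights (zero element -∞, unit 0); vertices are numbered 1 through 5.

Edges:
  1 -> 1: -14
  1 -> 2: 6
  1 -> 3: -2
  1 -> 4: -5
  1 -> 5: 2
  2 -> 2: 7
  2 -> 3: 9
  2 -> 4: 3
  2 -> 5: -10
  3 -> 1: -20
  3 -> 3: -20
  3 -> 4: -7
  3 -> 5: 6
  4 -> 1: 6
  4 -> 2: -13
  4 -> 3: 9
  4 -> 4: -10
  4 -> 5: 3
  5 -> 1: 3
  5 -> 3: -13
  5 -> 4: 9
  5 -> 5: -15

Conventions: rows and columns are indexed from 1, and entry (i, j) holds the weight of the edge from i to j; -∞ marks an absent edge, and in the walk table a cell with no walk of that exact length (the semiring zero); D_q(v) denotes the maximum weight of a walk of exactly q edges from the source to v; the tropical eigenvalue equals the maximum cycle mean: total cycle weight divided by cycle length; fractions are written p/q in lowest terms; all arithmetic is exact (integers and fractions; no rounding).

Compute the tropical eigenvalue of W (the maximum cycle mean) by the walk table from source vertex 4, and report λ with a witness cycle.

q=0: [-∞, -∞, -∞, 0, -∞]
q=1: [6, -13, 9, -10, 3]
q=2: [6, 12, 4, 12, 15]
q=3: [18, 19, 21, 24, 15]
q=4: [30, 26, 33, 24, 27]
q=5: [30, 36, 35, 36, 39]
Optimal cycle mean attained by: cycle 3->5->4->3, total 6 + 9 + 9, length 3.
Answer: λ = 8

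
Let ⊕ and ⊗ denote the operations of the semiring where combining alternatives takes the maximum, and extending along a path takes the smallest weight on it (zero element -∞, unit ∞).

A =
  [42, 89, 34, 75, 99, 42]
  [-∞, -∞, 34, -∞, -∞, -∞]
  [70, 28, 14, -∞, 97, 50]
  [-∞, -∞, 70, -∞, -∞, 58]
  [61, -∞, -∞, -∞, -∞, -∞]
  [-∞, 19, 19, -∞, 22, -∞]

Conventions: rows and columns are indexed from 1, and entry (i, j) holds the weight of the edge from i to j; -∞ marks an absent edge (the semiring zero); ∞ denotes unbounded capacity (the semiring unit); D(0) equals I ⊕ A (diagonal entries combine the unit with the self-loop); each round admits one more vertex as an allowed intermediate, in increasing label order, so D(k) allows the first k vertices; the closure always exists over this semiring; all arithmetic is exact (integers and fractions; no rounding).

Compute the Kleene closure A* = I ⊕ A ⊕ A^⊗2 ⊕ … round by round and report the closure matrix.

D(0):
  [∞, 89, 34, 75, 99, 42]
  [-∞, ∞, 34, -∞, -∞, -∞]
  [70, 28, ∞, -∞, 97, 50]
  [-∞, -∞, 70, ∞, -∞, 58]
  [61, -∞, -∞, -∞, ∞, -∞]
  [-∞, 19, 19, -∞, 22, ∞]
D(1):
  [∞, 89, 34, 75, 99, 42]
  [-∞, ∞, 34, -∞, -∞, -∞]
  [70, 70, ∞, 70, 97, 50]
  [-∞, -∞, 70, ∞, -∞, 58]
  [61, 61, 34, 61, ∞, 42]
  [-∞, 19, 19, -∞, 22, ∞]
D(2):
  [∞, 89, 34, 75, 99, 42]
  [-∞, ∞, 34, -∞, -∞, -∞]
  [70, 70, ∞, 70, 97, 50]
  [-∞, -∞, 70, ∞, -∞, 58]
  [61, 61, 34, 61, ∞, 42]
  [-∞, 19, 19, -∞, 22, ∞]
D(3):
  [∞, 89, 34, 75, 99, 42]
  [34, ∞, 34, 34, 34, 34]
  [70, 70, ∞, 70, 97, 50]
  [70, 70, 70, ∞, 70, 58]
  [61, 61, 34, 61, ∞, 42]
  [19, 19, 19, 19, 22, ∞]
D(4):
  [∞, 89, 70, 75, 99, 58]
  [34, ∞, 34, 34, 34, 34]
  [70, 70, ∞, 70, 97, 58]
  [70, 70, 70, ∞, 70, 58]
  [61, 61, 61, 61, ∞, 58]
  [19, 19, 19, 19, 22, ∞]
D(5):
  [∞, 89, 70, 75, 99, 58]
  [34, ∞, 34, 34, 34, 34]
  [70, 70, ∞, 70, 97, 58]
  [70, 70, 70, ∞, 70, 58]
  [61, 61, 61, 61, ∞, 58]
  [22, 22, 22, 22, 22, ∞]
D(6):
  [∞, 89, 70, 75, 99, 58]
  [34, ∞, 34, 34, 34, 34]
  [70, 70, ∞, 70, 97, 58]
  [70, 70, 70, ∞, 70, 58]
  [61, 61, 61, 61, ∞, 58]
  [22, 22, 22, 22, 22, ∞]
Answer: A* = [[∞, 89, 70, 75, 99, 58], [34, ∞, 34, 34, 34, 34], [70, 70, ∞, 70, 97, 58], [70, 70, 70, ∞, 70, 58], [61, 61, 61, 61, ∞, 58], [22, 22, 22, 22, 22, ∞]]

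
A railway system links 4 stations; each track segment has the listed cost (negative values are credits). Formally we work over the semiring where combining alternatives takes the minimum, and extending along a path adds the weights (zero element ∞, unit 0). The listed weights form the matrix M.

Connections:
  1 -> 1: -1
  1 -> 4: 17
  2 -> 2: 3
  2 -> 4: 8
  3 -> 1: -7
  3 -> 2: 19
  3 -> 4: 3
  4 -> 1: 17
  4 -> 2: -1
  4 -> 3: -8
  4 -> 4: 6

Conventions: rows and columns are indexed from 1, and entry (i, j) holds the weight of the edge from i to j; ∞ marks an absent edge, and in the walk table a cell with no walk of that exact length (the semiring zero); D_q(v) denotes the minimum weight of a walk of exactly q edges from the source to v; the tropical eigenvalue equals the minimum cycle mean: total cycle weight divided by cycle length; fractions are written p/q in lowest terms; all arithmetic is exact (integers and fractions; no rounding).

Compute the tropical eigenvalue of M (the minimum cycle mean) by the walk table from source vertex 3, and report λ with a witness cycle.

q=0: [∞, ∞, 0, ∞]
q=1: [-7, 19, ∞, 3]
q=2: [-8, 2, -5, 9]
q=3: [-12, 5, 1, -2]
q=4: [-13, -3, -10, 4]
Optimal cycle mean attained by: cycle 3->4->3, total 3 + (-8), length 2.
Answer: λ = -5/2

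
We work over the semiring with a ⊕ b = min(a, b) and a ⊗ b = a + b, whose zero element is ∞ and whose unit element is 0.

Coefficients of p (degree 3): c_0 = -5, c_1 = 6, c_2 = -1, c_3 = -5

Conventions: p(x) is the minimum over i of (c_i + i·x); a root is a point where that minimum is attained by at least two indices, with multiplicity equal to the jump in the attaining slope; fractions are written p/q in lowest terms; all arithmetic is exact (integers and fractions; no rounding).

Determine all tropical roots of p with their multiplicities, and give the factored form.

hull edge (i=0, c=-5) to (i=3, c=-5): slope 0, span 3
Factored form: p(x) = -5 ⊗ (x ⊕ 0) ⊗ (x ⊕ 0) ⊗ (x ⊕ 0)
Answer: roots = 0 (mult 3)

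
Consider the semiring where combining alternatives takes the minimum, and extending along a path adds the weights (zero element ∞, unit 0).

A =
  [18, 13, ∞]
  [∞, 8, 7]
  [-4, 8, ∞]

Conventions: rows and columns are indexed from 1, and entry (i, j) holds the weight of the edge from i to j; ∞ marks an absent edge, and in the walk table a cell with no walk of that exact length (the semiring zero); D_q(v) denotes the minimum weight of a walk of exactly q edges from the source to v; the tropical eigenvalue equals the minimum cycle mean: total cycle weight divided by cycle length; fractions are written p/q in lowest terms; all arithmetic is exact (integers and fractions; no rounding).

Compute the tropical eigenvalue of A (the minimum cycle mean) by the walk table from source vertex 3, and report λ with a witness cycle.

q=0: [∞, ∞, 0]
q=1: [-4, 8, ∞]
q=2: [14, 9, 15]
q=3: [11, 17, 16]
Optimal cycle mean attained by: cycle 1->2->3->1, total 13 + 7 + (-4), length 3.
Answer: λ = 16/3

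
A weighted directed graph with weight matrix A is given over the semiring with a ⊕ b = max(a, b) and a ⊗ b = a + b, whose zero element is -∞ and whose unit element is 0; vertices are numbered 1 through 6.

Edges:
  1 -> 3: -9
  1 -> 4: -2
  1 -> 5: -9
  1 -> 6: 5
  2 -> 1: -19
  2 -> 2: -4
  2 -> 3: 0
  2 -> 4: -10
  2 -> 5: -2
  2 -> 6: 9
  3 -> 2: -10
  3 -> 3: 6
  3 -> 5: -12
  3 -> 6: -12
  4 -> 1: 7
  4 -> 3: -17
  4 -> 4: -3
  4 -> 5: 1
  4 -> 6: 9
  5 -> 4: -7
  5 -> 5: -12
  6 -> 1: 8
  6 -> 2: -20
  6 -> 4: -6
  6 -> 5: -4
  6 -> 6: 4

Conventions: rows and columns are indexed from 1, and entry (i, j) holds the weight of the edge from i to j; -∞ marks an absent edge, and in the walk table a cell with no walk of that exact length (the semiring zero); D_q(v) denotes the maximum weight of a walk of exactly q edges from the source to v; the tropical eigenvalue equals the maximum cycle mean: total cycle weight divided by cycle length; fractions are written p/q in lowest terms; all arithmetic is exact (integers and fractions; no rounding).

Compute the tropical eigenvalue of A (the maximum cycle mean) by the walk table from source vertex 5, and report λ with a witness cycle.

q=0: [-∞, -∞, -∞, -∞, 0, -∞]
q=1: [-∞, -∞, -∞, -7, -12, -∞]
q=2: [0, -∞, -24, -10, -6, 2]
q=3: [10, -18, -9, -2, -2, 6]
q=4: [14, -14, 1, 8, 2, 15]
q=5: [23, -5, 7, 12, 11, 19]
q=6: [27, -1, 14, 21, 15, 28]
Optimal cycle mean attained by: cycle 1->6->1, total 5 + 8, length 2.
Answer: λ = 13/2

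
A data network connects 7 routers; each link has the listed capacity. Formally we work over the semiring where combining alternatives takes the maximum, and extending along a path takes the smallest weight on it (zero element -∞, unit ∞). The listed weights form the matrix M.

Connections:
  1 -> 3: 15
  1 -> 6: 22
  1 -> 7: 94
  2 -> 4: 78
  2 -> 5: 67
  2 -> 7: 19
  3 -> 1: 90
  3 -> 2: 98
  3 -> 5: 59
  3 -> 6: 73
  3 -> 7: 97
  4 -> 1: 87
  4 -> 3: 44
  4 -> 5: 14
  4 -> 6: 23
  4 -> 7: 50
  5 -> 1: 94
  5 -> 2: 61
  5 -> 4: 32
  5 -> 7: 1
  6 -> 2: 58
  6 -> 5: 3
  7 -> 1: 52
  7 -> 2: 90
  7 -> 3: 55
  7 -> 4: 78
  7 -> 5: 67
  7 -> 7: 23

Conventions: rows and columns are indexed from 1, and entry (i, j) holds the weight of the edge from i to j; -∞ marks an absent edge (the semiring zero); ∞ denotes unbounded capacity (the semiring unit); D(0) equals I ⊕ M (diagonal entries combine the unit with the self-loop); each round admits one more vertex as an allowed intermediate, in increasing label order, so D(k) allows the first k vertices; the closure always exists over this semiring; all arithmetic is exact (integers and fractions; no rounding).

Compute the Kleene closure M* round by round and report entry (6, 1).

D(0):
  [∞, -∞, 15, -∞, -∞, 22, 94]
  [-∞, ∞, -∞, 78, 67, -∞, 19]
  [90, 98, ∞, -∞, 59, 73, 97]
  [87, -∞, 44, ∞, 14, 23, 50]
  [94, 61, -∞, 32, ∞, -∞, 1]
  [-∞, 58, -∞, -∞, 3, ∞, -∞]
  [52, 90, 55, 78, 67, -∞, ∞]
D(1):
  [∞, -∞, 15, -∞, -∞, 22, 94]
  [-∞, ∞, -∞, 78, 67, -∞, 19]
  [90, 98, ∞, -∞, 59, 73, 97]
  [87, -∞, 44, ∞, 14, 23, 87]
  [94, 61, 15, 32, ∞, 22, 94]
  [-∞, 58, -∞, -∞, 3, ∞, -∞]
  [52, 90, 55, 78, 67, 22, ∞]
D(2):
  [∞, -∞, 15, -∞, -∞, 22, 94]
  [-∞, ∞, -∞, 78, 67, -∞, 19]
  [90, 98, ∞, 78, 67, 73, 97]
  [87, -∞, 44, ∞, 14, 23, 87]
  [94, 61, 15, 61, ∞, 22, 94]
  [-∞, 58, -∞, 58, 58, ∞, 19]
  [52, 90, 55, 78, 67, 22, ∞]
D(3):
  [∞, 15, 15, 15, 15, 22, 94]
  [-∞, ∞, -∞, 78, 67, -∞, 19]
  [90, 98, ∞, 78, 67, 73, 97]
  [87, 44, 44, ∞, 44, 44, 87]
  [94, 61, 15, 61, ∞, 22, 94]
  [-∞, 58, -∞, 58, 58, ∞, 19]
  [55, 90, 55, 78, 67, 55, ∞]
D(4):
  [∞, 15, 15, 15, 15, 22, 94]
  [78, ∞, 44, 78, 67, 44, 78]
  [90, 98, ∞, 78, 67, 73, 97]
  [87, 44, 44, ∞, 44, 44, 87]
  [94, 61, 44, 61, ∞, 44, 94]
  [58, 58, 44, 58, 58, ∞, 58]
  [78, 90, 55, 78, 67, 55, ∞]
D(5):
  [∞, 15, 15, 15, 15, 22, 94]
  [78, ∞, 44, 78, 67, 44, 78]
  [90, 98, ∞, 78, 67, 73, 97]
  [87, 44, 44, ∞, 44, 44, 87]
  [94, 61, 44, 61, ∞, 44, 94]
  [58, 58, 44, 58, 58, ∞, 58]
  [78, 90, 55, 78, 67, 55, ∞]
D(6):
  [∞, 22, 22, 22, 22, 22, 94]
  [78, ∞, 44, 78, 67, 44, 78]
  [90, 98, ∞, 78, 67, 73, 97]
  [87, 44, 44, ∞, 44, 44, 87]
  [94, 61, 44, 61, ∞, 44, 94]
  [58, 58, 44, 58, 58, ∞, 58]
  [78, 90, 55, 78, 67, 55, ∞]
D(7):
  [∞, 90, 55, 78, 67, 55, 94]
  [78, ∞, 55, 78, 67, 55, 78]
  [90, 98, ∞, 78, 67, 73, 97]
  [87, 87, 55, ∞, 67, 55, 87]
  [94, 90, 55, 78, ∞, 55, 94]
  [58, 58, 55, 58, 58, ∞, 58]
  [78, 90, 55, 78, 67, 55, ∞]
Answer: M*[6][1] = 58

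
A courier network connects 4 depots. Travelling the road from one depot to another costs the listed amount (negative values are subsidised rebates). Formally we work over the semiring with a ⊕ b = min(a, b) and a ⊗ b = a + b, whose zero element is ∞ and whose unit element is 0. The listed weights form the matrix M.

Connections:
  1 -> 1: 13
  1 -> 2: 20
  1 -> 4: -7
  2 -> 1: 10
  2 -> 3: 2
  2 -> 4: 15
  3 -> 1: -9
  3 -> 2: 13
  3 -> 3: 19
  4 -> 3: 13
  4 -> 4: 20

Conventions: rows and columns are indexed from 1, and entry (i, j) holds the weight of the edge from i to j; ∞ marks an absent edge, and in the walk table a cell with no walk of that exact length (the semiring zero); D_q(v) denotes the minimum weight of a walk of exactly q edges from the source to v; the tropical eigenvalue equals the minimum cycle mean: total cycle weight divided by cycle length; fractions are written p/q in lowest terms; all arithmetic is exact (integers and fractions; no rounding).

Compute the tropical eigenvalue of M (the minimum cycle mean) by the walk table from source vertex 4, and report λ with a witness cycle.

q=0: [∞, ∞, ∞, 0]
q=1: [∞, ∞, 13, 20]
q=2: [4, 26, 32, 40]
q=3: [17, 24, 28, -3]
q=4: [19, 37, 10, 10]
Optimal cycle mean attained by: cycle 1->4->3->1, total (-7) + 13 + (-9), length 3.
Answer: λ = -1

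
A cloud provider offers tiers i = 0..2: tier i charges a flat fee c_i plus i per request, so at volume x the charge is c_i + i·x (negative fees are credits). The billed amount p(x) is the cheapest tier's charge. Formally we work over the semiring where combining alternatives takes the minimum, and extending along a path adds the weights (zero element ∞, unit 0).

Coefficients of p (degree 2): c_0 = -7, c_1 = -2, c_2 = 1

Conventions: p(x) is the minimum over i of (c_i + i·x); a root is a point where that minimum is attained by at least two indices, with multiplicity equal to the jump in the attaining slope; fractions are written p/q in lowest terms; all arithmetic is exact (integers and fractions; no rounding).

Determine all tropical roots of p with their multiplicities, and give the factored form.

hull edge (i=0, c=-7) to (i=2, c=1): slope 4, span 2
Factored form: p(x) = 1 ⊗ (x ⊕ (-4)) ⊗ (x ⊕ (-4))
Answer: roots = -4 (mult 2)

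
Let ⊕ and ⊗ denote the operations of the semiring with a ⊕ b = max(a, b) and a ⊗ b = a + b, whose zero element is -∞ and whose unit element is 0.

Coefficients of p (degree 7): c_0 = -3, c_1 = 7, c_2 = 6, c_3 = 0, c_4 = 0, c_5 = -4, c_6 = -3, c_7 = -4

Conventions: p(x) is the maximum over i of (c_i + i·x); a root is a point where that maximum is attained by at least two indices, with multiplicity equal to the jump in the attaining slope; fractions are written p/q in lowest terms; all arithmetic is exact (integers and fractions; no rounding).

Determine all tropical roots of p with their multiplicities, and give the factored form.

hull edge (i=0, c=-3) to (i=1, c=7): slope 10, span 1
hull edge (i=1, c=7) to (i=2, c=6): slope -1, span 1
hull edge (i=2, c=6) to (i=7, c=-4): slope -2, span 5
Factored form: p(x) = -4 ⊗ (x ⊕ (-10)) ⊗ (x ⊕ 1) ⊗ (x ⊕ 2) ⊗ (x ⊕ 2) ⊗ (x ⊕ 2) ⊗ (x ⊕ 2) ⊗ (x ⊕ 2)
Answer: roots = -10 (mult 1), 1 (mult 1), 2 (mult 5)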